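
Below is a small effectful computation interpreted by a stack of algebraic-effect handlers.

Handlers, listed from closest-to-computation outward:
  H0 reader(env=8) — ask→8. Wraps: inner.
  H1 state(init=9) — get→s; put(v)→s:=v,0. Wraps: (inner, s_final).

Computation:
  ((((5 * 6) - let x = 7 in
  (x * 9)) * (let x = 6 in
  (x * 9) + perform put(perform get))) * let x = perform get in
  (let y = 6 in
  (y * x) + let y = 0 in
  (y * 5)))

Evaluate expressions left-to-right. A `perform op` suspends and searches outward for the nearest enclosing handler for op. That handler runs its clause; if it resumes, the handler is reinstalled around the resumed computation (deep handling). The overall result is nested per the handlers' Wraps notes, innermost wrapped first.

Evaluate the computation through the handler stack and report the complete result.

Step-by-step:
get @ H1 ⇒ 9
put(9) @ H1 ⇒ s:=9
get @ H1 ⇒ 9
H0 returns -96228
H1 returns (-96228, 9)
= (-96228, 9)

Answer: (-96228, 9)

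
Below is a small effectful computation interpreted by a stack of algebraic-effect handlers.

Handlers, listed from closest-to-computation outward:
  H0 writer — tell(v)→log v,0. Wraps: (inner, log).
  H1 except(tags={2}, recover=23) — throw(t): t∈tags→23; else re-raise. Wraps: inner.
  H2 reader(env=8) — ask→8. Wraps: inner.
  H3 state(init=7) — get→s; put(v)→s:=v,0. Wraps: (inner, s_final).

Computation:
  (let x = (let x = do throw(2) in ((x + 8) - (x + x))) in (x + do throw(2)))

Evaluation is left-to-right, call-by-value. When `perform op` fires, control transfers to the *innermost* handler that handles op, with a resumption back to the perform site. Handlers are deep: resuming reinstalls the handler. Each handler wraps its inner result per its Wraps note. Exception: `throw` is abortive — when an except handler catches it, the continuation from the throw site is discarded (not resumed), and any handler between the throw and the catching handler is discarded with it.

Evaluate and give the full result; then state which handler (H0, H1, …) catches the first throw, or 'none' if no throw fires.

Step-by-step:
throw(2) @ H1 caught ⇒ 23
H2 returns 23
H3 returns (23, 7)
= (23, 7)

Answer: (23, 7) ; first throw caught by: H1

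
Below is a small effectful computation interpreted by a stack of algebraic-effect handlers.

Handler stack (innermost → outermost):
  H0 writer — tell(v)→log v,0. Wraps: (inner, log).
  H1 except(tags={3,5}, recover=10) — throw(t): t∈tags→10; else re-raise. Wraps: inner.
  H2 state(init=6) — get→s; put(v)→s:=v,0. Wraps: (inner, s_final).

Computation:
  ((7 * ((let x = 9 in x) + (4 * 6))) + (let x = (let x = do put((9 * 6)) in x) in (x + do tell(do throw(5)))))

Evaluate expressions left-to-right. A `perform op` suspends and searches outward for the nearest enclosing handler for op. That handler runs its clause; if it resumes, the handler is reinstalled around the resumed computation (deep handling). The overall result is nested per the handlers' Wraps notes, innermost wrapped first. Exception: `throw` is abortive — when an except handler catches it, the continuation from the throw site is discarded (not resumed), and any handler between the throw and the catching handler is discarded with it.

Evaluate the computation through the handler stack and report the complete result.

Answer: (10, 54)

Evaluation trace:
put(54) @ H2 ⇒ s:=54
throw(5) @ H1 caught ⇒ 10
H2 returns (10, 54)
= (10, 54)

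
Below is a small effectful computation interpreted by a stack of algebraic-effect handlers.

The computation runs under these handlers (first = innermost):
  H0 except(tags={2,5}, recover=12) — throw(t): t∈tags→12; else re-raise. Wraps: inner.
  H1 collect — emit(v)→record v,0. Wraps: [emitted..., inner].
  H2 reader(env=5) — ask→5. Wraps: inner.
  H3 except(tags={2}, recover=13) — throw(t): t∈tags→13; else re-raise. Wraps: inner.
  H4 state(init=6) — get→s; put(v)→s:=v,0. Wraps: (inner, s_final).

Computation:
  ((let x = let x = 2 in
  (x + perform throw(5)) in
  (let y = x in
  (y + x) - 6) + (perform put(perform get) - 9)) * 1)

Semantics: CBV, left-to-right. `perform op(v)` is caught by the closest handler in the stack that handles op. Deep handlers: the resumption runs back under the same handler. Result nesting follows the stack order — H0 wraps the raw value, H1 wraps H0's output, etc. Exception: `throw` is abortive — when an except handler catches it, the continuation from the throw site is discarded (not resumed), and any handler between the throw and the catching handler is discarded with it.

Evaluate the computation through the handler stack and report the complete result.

Step-by-step:
throw(5) @ H0 caught ⇒ 12
H1 returns [12]
H2 returns [12]
H3 returns [12]
H4 returns ([12], 6)
= ([12], 6)

Answer: ([12], 6)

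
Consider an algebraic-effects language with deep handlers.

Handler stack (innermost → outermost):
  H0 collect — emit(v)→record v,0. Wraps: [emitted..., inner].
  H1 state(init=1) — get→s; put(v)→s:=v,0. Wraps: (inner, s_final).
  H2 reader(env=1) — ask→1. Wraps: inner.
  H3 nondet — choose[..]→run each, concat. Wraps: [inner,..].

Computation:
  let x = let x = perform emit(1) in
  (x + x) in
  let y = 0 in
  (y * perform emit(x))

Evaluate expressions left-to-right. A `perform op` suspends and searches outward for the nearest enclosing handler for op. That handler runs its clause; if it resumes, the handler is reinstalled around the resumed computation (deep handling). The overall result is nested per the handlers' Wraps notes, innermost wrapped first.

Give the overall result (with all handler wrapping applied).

Working:
emit(1) @ H0 ⇒ out+=1
emit(0) @ H0 ⇒ out+=0
H0 returns [1, 0, 0]
H1 returns ([1, 0, 0], 1)
H2 returns ([1, 0, 0], 1)
H3 returns [([1, 0, 0], 1)]
= [([1, 0, 0], 1)]

Answer: [([1, 0, 0], 1)]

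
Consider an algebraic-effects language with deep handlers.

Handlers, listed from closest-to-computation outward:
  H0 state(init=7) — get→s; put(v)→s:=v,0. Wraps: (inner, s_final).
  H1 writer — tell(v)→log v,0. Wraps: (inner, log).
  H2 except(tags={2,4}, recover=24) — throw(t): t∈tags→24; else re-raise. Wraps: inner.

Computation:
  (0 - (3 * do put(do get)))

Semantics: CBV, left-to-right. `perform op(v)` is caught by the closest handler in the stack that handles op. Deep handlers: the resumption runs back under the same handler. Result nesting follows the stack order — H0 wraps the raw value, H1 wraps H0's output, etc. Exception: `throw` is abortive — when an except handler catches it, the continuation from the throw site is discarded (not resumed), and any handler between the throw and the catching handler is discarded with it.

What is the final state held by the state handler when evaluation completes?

Working:
get @ H0 ⇒ 7
put(7) @ H0 ⇒ s:=7
H0 returns (0, 7)
H1 returns ((0, 7), ())
H2 returns ((0, 7), ())
= ((0, 7), ())

Answer: 7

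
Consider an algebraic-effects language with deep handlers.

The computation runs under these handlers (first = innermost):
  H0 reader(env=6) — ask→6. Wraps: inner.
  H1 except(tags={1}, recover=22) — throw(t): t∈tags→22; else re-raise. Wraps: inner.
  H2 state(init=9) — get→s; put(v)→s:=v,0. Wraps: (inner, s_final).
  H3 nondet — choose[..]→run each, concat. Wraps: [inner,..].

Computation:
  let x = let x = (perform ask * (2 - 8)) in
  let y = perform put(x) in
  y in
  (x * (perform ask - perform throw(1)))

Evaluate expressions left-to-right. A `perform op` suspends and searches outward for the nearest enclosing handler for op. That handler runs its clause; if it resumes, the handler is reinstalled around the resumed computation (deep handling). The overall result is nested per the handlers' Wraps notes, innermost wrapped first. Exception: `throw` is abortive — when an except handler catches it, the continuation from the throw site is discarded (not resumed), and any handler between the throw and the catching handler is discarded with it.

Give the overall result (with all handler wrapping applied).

Answer: [(22, -36)]

Evaluation trace:
ask @ H0 ⇒ 6
put(-36) @ H2 ⇒ s:=-36
ask @ H0 ⇒ 6
throw(1) @ H1 caught ⇒ 22
H2 returns (22, -36)
H3 returns [(22, -36)]
= [(22, -36)]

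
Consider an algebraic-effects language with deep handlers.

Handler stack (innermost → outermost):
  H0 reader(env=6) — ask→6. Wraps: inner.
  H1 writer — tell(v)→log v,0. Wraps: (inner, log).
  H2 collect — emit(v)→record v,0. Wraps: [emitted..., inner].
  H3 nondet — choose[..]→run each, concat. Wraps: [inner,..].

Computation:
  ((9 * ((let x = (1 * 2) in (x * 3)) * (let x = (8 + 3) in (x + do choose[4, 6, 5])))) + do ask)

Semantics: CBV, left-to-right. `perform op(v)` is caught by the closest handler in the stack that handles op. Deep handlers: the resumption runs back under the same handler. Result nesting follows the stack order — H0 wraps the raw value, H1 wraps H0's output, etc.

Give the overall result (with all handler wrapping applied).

Answer: [[(816, ())], [(924, ())], [(870, ())]]

Evaluation trace:
choose[4, 6, 5] @ H3
  branch[0] choose=4:
    ask @ H0 ⇒ 6
    H0 returns 816
    H1 returns (816, ())
    H2 returns [(816, ())]
    H3 returns [[(816, ())]]
  branch[1] choose=6:
    ask @ H0 ⇒ 6
    H0 returns 924
    H1 returns (924, ())
    H2 returns [(924, ())]
    H3 returns [[(924, ())]]
  branch[2] choose=5:
    ask @ H0 ⇒ 6
    H0 returns 870
    H1 returns (870, ())
    H2 returns [(870, ())]
    H3 returns [[(870, ())]]
= [[(816, ())], [(924, ())], [(870, ())]]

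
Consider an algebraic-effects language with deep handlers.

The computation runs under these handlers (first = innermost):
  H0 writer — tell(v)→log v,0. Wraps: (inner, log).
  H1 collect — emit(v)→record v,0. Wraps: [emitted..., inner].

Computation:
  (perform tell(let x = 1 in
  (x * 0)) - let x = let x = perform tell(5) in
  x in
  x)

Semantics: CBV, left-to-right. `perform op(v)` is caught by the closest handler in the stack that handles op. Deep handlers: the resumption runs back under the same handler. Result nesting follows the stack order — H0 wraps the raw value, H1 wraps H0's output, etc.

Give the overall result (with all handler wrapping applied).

Evaluation trace:
tell(0) @ H0 ⇒ log+=0
tell(5) @ H0 ⇒ log+=5
H0 returns (0, (0, 5))
H1 returns [(0, (0, 5))]
= [(0, (0, 5))]

Answer: [(0, (0, 5))]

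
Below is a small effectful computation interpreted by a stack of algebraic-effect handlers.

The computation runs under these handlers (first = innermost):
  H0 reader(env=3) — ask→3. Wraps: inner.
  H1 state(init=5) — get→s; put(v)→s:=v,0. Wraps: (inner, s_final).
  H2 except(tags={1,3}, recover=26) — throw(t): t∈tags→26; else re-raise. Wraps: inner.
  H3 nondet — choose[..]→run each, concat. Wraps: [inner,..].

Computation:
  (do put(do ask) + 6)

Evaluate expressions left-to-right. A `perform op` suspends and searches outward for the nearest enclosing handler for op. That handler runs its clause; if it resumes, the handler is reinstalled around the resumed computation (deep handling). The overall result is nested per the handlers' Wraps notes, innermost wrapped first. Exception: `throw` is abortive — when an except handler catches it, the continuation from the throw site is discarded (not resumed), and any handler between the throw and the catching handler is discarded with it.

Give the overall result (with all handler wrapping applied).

Step-by-step:
ask @ H0 ⇒ 3
put(3) @ H1 ⇒ s:=3
H0 returns 6
H1 returns (6, 3)
H2 returns (6, 3)
H3 returns [(6, 3)]
= [(6, 3)]

Answer: [(6, 3)]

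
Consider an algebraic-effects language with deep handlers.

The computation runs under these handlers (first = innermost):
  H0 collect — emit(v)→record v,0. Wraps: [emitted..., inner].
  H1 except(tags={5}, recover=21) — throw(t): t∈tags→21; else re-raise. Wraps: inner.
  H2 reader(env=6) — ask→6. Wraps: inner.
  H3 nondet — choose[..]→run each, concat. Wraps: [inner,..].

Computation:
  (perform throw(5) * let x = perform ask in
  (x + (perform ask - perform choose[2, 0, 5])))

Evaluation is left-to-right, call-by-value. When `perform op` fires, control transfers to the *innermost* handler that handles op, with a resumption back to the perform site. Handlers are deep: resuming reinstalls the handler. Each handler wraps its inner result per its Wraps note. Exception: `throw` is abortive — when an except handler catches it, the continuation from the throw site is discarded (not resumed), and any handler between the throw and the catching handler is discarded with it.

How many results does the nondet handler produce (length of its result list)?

Answer: 1

Working:
throw(5) @ H1 caught ⇒ 21
H2 returns 21
H3 returns [21]
= [21]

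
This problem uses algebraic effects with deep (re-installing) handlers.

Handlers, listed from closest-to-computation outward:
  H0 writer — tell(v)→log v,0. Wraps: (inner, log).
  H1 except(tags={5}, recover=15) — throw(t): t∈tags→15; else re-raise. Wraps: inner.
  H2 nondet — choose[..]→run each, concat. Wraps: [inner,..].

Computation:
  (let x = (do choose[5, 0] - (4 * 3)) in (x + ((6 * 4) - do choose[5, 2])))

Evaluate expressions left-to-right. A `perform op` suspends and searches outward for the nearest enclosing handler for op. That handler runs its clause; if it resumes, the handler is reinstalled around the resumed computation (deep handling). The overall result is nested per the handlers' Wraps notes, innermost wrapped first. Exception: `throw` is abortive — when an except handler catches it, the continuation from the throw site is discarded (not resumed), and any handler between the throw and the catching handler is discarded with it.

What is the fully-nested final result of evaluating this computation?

Answer: [(12, ()), (15, ()), (7, ()), (10, ())]

Step-by-step:
choose[5, 0] @ H2
  branch[0] choose=5:
    choose[5, 2] @ H2
      branch[0] choose=5:
        H0 returns (12, ())
        H1 returns (12, ())
        H2 returns [(12, ())]
      branch[1] choose=2:
        H0 returns (15, ())
        H1 returns (15, ())
        H2 returns [(15, ())]
  branch[1] choose=0:
    choose[5, 2] @ H2
      branch[0] choose=5:
        H0 returns (7, ())
        H1 returns (7, ())
        H2 returns [(7, ())]
      branch[1] choose=2:
        H0 returns (10, ())
        H1 returns (10, ())
        H2 returns [(10, ())]
= [(12, ()), (15, ()), (7, ()), (10, ())]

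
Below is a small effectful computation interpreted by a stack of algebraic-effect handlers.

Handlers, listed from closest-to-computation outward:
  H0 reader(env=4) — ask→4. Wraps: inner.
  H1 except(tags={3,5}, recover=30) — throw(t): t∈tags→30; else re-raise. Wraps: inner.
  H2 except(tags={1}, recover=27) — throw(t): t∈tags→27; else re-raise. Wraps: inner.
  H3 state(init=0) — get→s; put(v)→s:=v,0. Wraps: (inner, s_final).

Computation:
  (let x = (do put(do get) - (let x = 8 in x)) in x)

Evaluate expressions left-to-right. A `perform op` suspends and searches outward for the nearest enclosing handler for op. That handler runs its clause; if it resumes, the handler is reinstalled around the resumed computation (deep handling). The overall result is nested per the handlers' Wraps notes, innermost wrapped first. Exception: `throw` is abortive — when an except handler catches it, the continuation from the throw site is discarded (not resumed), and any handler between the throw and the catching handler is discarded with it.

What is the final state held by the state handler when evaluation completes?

Step-by-step:
get @ H3 ⇒ 0
put(0) @ H3 ⇒ s:=0
H0 returns -8
H1 returns -8
H2 returns -8
H3 returns (-8, 0)
= (-8, 0)

Answer: 0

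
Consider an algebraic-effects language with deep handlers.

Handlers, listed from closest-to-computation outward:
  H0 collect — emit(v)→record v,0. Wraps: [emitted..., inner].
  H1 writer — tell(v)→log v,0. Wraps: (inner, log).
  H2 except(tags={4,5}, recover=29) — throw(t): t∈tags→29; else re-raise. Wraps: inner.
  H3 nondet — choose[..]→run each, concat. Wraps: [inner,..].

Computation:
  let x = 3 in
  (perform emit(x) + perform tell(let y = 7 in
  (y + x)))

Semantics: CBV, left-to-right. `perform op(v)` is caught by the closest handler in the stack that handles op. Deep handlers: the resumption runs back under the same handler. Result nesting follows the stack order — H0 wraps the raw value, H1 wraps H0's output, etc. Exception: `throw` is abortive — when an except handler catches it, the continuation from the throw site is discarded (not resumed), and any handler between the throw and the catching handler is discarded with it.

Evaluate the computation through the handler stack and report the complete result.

Answer: [([3, 0], (10))]

Evaluation trace:
emit(3) @ H0 ⇒ out+=3
tell(10) @ H1 ⇒ log+=10
H0 returns [3, 0]
H1 returns ([3, 0], (10))
H2 returns ([3, 0], (10))
H3 returns [([3, 0], (10))]
= [([3, 0], (10))]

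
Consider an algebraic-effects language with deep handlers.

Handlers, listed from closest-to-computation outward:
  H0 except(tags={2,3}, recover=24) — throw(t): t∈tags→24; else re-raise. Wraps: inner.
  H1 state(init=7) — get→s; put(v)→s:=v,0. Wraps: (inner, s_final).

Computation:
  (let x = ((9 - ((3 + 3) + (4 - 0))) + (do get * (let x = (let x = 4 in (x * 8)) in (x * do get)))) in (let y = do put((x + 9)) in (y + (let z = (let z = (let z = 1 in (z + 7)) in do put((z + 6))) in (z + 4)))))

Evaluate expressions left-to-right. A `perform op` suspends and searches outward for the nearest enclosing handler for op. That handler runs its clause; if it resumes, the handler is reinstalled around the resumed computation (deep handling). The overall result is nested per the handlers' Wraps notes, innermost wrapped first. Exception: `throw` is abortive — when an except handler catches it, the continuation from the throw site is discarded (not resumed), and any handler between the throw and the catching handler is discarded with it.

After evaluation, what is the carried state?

Working:
get @ H1 ⇒ 7
get @ H1 ⇒ 7
put(1576) @ H1 ⇒ s:=1576
put(14) @ H1 ⇒ s:=14
H0 returns 4
H1 returns (4, 14)
= (4, 14)

Answer: 14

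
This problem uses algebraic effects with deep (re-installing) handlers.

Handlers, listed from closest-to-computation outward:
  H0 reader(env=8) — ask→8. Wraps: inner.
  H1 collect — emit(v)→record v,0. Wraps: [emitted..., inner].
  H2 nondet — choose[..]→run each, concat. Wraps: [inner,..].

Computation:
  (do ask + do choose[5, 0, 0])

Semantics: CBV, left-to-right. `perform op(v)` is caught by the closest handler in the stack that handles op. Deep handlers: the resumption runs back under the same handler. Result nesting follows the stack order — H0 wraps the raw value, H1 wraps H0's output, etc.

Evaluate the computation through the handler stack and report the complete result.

Evaluation trace:
ask @ H0 ⇒ 8
choose[5, 0, 0] @ H2
  branch[0] choose=5:
    H0 returns 13
    H1 returns [13]
    H2 returns [[13]]
  branch[1] choose=0:
    H0 returns 8
    H1 returns [8]
    H2 returns [[8]]
  branch[2] choose=0:
    H0 returns 8
    H1 returns [8]
    H2 returns [[8]]
= [[13], [8], [8]]

Answer: [[13], [8], [8]]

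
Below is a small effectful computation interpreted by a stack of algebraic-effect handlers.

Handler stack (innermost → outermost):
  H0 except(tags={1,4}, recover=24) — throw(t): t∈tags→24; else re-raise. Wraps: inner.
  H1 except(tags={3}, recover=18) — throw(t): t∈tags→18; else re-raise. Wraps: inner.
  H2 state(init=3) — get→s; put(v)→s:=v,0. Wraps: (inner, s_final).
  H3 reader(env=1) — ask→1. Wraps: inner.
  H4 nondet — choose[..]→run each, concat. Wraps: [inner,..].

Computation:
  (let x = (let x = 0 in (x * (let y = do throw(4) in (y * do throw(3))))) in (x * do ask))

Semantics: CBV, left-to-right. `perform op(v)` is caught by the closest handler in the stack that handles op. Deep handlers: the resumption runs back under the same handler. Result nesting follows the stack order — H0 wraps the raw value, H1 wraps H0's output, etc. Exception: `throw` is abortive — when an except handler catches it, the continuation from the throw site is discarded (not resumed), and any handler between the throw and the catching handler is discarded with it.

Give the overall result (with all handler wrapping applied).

Answer: [(24, 3)]

Working:
throw(4) @ H0 caught ⇒ 24
H1 returns 24
H2 returns (24, 3)
H3 returns (24, 3)
H4 returns [(24, 3)]
= [(24, 3)]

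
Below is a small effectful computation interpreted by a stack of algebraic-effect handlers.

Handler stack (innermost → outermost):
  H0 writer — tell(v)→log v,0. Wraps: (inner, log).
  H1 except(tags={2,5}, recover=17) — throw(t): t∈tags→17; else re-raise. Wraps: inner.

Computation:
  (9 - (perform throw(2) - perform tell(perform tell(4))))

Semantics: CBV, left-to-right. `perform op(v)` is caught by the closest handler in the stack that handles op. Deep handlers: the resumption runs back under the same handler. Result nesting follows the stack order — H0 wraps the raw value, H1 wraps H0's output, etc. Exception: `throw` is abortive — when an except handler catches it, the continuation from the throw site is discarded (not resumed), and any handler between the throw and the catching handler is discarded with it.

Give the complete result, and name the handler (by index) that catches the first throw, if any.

Answer: 17 ; first throw caught by: H1

Step-by-step:
throw(2) @ H1 caught ⇒ 17
= 17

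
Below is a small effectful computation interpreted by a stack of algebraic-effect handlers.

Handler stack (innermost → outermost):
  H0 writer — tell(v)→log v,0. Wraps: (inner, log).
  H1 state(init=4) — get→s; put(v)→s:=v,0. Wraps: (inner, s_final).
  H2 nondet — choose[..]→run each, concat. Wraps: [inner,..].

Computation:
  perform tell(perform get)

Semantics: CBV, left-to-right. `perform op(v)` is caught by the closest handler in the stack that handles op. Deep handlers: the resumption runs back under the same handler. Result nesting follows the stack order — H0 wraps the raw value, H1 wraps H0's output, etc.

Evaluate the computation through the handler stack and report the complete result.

Step-by-step:
get @ H1 ⇒ 4
tell(4) @ H0 ⇒ log+=4
H0 returns (0, (4))
H1 returns ((0, (4)), 4)
H2 returns [((0, (4)), 4)]
= [((0, (4)), 4)]

Answer: [((0, (4)), 4)]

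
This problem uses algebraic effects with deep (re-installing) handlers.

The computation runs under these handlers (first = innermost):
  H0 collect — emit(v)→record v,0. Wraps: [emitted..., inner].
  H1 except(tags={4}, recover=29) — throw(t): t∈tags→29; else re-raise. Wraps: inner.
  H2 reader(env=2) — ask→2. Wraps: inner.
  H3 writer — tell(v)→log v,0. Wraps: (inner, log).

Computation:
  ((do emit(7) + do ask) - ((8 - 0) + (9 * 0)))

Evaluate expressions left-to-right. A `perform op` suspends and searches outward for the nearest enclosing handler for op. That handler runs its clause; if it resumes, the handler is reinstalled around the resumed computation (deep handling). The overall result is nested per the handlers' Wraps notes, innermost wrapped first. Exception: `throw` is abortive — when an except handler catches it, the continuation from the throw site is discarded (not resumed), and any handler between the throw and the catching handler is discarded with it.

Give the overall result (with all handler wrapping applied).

Answer: ([7, -6], ())

Working:
emit(7) @ H0 ⇒ out+=7
ask @ H2 ⇒ 2
H0 returns [7, -6]
H1 returns [7, -6]
H2 returns [7, -6]
H3 returns ([7, -6], ())
= ([7, -6], ())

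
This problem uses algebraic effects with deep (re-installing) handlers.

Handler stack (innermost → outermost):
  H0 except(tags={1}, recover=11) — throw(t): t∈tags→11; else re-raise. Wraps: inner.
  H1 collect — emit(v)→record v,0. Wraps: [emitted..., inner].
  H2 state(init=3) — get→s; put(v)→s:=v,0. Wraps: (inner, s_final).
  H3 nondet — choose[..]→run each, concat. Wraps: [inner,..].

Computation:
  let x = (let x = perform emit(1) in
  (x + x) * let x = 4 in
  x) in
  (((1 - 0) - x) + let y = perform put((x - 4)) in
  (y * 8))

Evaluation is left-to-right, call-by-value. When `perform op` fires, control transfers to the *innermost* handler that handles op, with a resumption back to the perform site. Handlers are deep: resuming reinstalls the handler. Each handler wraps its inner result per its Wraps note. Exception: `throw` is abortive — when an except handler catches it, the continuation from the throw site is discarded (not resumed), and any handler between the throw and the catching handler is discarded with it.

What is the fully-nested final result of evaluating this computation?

Evaluation trace:
emit(1) @ H1 ⇒ out+=1
put(-4) @ H2 ⇒ s:=-4
H0 returns 1
H1 returns [1, 1]
H2 returns ([1, 1], -4)
H3 returns [([1, 1], -4)]
= [([1, 1], -4)]

Answer: [([1, 1], -4)]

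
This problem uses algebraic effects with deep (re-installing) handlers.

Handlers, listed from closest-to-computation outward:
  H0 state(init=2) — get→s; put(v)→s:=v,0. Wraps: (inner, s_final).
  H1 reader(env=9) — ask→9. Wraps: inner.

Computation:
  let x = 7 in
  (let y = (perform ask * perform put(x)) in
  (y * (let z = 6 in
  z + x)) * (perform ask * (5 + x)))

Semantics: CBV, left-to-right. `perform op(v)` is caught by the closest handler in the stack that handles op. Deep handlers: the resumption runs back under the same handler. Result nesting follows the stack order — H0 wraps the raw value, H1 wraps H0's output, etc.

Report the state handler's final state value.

Evaluation trace:
ask @ H1 ⇒ 9
put(7) @ H0 ⇒ s:=7
ask @ H1 ⇒ 9
H0 returns (0, 7)
H1 returns (0, 7)
= (0, 7)

Answer: 7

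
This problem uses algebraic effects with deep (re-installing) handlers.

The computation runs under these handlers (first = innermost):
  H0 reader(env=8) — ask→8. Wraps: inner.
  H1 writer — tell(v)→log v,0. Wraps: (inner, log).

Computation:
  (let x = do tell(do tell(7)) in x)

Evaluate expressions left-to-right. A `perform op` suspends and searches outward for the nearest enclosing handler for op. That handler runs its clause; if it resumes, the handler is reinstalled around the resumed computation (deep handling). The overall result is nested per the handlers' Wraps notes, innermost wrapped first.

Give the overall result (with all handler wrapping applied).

Answer: (0, (7, 0))

Evaluation trace:
tell(7) @ H1 ⇒ log+=7
tell(0) @ H1 ⇒ log+=0
H0 returns 0
H1 returns (0, (7, 0))
= (0, (7, 0))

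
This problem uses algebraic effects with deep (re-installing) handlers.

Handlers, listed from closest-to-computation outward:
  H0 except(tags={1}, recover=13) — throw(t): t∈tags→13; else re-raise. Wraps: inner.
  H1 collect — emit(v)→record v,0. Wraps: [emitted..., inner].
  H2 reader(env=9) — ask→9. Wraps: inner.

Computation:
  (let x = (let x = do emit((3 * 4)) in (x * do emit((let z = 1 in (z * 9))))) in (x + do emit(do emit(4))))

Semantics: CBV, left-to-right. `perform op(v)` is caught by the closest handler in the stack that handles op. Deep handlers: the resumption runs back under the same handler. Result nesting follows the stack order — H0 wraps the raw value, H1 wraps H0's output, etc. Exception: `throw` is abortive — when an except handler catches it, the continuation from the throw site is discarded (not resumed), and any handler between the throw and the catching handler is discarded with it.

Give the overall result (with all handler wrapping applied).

Answer: [12, 9, 4, 0, 0]

Step-by-step:
emit(12) @ H1 ⇒ out+=12
emit(9) @ H1 ⇒ out+=9
emit(4) @ H1 ⇒ out+=4
emit(0) @ H1 ⇒ out+=0
H0 returns 0
H1 returns [12, 9, 4, 0, 0]
H2 returns [12, 9, 4, 0, 0]
= [12, 9, 4, 0, 0]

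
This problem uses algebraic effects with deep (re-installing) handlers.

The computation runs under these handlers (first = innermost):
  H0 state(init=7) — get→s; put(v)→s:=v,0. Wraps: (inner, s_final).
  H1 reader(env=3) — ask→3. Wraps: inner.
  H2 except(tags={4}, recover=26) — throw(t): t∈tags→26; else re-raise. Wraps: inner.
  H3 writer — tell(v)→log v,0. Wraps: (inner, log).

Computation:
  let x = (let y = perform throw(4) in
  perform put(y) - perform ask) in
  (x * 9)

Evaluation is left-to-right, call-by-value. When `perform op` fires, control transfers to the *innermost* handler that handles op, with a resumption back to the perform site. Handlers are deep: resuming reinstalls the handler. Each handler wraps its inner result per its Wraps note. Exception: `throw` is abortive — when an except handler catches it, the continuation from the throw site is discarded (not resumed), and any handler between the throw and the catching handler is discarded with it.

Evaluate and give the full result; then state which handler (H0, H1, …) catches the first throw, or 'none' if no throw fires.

Working:
throw(4) @ H2 caught ⇒ 26
H3 returns (26, ())
= (26, ())

Answer: (26, ()) ; first throw caught by: H2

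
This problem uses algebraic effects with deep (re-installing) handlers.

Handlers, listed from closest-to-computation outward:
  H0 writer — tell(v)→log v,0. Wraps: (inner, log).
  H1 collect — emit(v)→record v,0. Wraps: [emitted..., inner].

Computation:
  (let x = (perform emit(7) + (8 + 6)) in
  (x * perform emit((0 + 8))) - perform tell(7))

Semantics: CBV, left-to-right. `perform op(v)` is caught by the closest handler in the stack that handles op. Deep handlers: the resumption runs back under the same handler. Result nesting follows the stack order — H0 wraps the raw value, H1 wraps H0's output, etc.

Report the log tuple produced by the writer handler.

Evaluation trace:
emit(7) @ H1 ⇒ out+=7
emit(8) @ H1 ⇒ out+=8
tell(7) @ H0 ⇒ log+=7
H0 returns (0, (7))
H1 returns [7, 8, (0, (7))]
= [7, 8, (0, (7))]

Answer: (7)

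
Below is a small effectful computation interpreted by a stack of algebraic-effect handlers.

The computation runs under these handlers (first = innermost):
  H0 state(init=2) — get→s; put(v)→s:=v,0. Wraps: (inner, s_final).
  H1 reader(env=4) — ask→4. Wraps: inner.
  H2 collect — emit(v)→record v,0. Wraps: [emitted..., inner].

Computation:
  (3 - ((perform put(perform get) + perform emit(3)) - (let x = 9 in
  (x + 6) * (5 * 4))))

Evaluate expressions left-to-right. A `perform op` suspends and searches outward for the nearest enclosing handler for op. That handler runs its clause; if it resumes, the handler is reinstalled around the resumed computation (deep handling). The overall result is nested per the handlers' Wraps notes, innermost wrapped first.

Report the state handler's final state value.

Answer: 2

Step-by-step:
get @ H0 ⇒ 2
put(2) @ H0 ⇒ s:=2
emit(3) @ H2 ⇒ out+=3
H0 returns (303, 2)
H1 returns (303, 2)
H2 returns [3, (303, 2)]
= [3, (303, 2)]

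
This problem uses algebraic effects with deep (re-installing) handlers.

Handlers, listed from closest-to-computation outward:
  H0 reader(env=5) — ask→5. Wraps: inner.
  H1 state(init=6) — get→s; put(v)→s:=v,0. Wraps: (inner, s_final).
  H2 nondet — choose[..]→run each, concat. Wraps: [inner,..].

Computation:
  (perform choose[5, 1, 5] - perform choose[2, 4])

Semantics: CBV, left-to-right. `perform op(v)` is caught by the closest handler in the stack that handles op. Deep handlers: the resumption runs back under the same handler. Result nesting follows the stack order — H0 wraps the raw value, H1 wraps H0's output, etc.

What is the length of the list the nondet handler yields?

Evaluation trace:
choose[5, 1, 5] @ H2
  branch[0] choose=5:
    choose[2, 4] @ H2
      branch[0] choose=2:
        H0 returns 3
        H1 returns (3, 6)
        H2 returns [(3, 6)]
      branch[1] choose=4:
        H0 returns 1
        H1 returns (1, 6)
        H2 returns [(1, 6)]
  branch[1] choose=1:
    choose[2, 4] @ H2
      branch[0] choose=2:
        H0 returns -1
        H1 returns (-1, 6)
        H2 returns [(-1, 6)]
      branch[1] choose=4:
        H0 returns -3
        H1 returns (-3, 6)
        H2 returns [(-3, 6)]
  branch[2] choose=5:
    choose[2, 4] @ H2
      branch[0] choose=2:
        H0 returns 3
        H1 returns (3, 6)
        H2 returns [(3, 6)]
      branch[1] choose=4:
        H0 returns 1
        H1 returns (1, 6)
        H2 returns [(1, 6)]
= [(3, 6), (1, 6), (-1, 6), (-3, 6), (3, 6), (1, 6)]

Answer: 6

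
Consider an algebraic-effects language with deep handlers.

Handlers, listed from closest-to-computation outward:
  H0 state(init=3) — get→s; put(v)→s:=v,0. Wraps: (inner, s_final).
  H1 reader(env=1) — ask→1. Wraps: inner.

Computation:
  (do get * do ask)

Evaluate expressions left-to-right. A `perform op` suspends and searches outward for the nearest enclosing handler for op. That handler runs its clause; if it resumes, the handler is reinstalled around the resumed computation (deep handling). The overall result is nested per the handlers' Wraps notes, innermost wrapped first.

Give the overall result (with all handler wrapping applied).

Evaluation trace:
get @ H0 ⇒ 3
ask @ H1 ⇒ 1
H0 returns (3, 3)
H1 returns (3, 3)
= (3, 3)

Answer: (3, 3)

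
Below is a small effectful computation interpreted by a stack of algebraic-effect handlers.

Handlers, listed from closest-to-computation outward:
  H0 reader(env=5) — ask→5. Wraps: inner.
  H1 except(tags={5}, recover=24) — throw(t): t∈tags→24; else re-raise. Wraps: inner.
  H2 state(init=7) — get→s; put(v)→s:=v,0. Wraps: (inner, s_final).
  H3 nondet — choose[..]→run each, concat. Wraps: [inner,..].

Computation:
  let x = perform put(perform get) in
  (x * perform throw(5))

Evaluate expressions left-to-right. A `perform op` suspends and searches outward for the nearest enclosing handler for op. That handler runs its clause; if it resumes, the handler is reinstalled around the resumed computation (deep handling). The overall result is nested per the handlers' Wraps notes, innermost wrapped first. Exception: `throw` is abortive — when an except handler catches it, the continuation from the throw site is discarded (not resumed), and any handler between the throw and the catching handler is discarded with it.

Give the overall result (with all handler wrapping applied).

Working:
get @ H2 ⇒ 7
put(7) @ H2 ⇒ s:=7
throw(5) @ H1 caught ⇒ 24
H2 returns (24, 7)
H3 returns [(24, 7)]
= [(24, 7)]

Answer: [(24, 7)]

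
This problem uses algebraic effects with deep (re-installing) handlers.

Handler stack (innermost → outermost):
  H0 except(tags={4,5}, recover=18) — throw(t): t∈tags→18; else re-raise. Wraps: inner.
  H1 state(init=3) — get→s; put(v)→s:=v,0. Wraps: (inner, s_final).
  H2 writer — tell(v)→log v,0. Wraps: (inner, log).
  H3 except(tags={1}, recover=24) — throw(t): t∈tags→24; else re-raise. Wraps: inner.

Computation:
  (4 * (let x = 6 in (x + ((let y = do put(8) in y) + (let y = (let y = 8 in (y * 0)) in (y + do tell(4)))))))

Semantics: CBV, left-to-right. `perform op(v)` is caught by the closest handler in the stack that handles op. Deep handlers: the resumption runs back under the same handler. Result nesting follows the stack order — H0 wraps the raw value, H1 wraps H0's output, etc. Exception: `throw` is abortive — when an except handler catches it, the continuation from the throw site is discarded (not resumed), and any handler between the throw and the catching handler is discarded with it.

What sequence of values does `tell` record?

Evaluation trace:
put(8) @ H1 ⇒ s:=8
tell(4) @ H2 ⇒ log+=4
H0 returns 24
H1 returns (24, 8)
H2 returns ((24, 8), (4))
H3 returns ((24, 8), (4))
= ((24, 8), (4))

Answer: (4)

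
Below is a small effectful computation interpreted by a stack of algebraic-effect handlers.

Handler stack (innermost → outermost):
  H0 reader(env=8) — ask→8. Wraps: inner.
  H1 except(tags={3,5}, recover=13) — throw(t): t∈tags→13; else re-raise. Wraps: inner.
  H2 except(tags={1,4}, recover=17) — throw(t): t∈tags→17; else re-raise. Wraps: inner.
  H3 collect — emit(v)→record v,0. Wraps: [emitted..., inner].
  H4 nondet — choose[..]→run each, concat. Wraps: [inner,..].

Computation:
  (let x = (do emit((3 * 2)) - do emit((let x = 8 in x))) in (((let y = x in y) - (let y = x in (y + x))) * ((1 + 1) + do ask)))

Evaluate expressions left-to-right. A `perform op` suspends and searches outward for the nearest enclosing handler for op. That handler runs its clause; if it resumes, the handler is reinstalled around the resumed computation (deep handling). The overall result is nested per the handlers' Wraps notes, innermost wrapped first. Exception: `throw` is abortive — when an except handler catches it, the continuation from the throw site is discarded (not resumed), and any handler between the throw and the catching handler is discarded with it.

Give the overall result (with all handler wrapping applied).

Answer: [[6, 8, 0]]

Working:
emit(6) @ H3 ⇒ out+=6
emit(8) @ H3 ⇒ out+=8
ask @ H0 ⇒ 8
H0 returns 0
H1 returns 0
H2 returns 0
H3 returns [6, 8, 0]
H4 returns [[6, 8, 0]]
= [[6, 8, 0]]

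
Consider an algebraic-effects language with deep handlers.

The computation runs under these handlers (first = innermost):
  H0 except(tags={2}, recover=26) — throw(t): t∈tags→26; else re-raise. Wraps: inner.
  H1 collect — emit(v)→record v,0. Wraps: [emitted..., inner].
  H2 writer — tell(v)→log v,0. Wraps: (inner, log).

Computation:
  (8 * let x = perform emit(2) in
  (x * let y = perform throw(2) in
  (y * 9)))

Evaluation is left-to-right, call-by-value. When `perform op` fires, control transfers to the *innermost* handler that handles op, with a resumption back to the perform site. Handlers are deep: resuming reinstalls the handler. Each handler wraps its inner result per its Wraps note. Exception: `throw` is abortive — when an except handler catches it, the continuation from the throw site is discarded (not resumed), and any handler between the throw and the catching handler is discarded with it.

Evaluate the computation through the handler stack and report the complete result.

Evaluation trace:
emit(2) @ H1 ⇒ out+=2
throw(2) @ H0 caught ⇒ 26
H1 returns [2, 26]
H2 returns ([2, 26], ())
= ([2, 26], ())

Answer: ([2, 26], ())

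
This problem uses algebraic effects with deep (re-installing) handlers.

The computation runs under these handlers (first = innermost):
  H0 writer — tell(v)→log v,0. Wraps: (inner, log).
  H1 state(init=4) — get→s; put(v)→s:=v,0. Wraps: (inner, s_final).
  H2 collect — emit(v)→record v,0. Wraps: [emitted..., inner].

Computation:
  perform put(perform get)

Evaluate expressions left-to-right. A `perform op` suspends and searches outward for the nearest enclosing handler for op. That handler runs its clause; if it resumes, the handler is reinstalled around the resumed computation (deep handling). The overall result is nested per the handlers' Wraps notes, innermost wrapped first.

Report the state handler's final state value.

Step-by-step:
get @ H1 ⇒ 4
put(4) @ H1 ⇒ s:=4
H0 returns (0, ())
H1 returns ((0, ()), 4)
H2 returns [((0, ()), 4)]
= [((0, ()), 4)]

Answer: 4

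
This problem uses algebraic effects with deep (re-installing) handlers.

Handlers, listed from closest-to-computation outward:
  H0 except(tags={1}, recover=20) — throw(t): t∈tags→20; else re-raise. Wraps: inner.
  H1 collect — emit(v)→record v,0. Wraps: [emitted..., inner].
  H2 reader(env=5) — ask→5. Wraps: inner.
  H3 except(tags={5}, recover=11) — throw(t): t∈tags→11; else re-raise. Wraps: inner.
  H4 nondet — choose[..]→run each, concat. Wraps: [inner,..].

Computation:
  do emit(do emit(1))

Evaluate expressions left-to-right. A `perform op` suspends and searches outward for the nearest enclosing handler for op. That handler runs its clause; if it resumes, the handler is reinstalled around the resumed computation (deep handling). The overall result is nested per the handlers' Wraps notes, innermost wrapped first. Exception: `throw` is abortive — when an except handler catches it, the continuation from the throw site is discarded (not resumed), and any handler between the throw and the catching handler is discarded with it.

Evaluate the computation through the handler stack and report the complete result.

Working:
emit(1) @ H1 ⇒ out+=1
emit(0) @ H1 ⇒ out+=0
H0 returns 0
H1 returns [1, 0, 0]
H2 returns [1, 0, 0]
H3 returns [1, 0, 0]
H4 returns [[1, 0, 0]]
= [[1, 0, 0]]

Answer: [[1, 0, 0]]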